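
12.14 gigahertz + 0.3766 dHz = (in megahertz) 1.214e+04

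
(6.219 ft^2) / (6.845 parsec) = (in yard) 2.992e-18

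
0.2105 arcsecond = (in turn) 1.624e-07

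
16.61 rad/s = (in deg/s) 951.7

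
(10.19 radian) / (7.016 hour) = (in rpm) 0.003853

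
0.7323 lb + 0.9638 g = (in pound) 0.7344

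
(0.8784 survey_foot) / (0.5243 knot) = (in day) 1.149e-05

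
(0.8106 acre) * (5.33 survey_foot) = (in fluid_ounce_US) 1.802e+08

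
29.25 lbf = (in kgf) 13.27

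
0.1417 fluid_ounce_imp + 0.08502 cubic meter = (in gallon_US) 22.46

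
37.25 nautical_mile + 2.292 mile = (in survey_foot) 2.384e+05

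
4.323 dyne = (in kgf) 4.408e-06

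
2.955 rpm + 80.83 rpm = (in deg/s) 502.7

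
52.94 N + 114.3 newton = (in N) 167.2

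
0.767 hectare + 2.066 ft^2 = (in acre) 1.895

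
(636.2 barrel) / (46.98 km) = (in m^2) 0.002153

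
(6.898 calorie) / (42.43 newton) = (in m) 0.6802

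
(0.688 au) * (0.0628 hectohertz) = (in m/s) 6.464e+11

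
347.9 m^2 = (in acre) 0.08597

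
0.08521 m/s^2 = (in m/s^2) 0.08521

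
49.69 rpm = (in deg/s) 298.1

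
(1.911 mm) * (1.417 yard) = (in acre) 6.119e-07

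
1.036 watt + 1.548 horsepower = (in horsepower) 1.549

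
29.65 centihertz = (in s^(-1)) 0.2965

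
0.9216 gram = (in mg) 921.6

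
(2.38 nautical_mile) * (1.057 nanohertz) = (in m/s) 4.659e-06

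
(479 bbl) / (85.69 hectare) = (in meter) 8.887e-05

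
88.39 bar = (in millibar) 8.839e+04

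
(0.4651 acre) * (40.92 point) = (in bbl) 170.9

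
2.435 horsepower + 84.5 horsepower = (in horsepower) 86.94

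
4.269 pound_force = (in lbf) 4.269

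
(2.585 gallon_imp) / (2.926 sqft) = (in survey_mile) 2.686e-05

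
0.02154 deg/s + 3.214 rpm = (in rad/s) 0.3369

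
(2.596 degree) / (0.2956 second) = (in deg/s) 8.782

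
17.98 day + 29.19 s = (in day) 17.98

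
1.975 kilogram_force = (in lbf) 4.354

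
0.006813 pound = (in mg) 3090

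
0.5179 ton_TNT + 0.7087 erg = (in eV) 1.352e+28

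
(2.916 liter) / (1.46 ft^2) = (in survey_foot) 0.07053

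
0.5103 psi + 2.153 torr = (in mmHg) 28.54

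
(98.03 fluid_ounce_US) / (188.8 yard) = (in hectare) 1.679e-09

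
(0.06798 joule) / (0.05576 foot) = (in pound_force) 0.8992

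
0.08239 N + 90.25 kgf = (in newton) 885.1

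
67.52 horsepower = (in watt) 5.035e+04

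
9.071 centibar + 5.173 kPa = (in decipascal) 1.424e+05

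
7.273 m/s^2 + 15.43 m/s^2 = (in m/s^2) 22.7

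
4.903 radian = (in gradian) 312.1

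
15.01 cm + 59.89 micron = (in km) 0.0001502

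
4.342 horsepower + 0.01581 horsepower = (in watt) 3250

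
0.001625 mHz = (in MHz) 1.625e-12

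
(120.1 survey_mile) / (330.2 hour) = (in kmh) 0.5854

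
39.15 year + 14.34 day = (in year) 39.19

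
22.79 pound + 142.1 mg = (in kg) 10.34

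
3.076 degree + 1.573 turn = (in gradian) 632.6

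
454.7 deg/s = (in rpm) 75.78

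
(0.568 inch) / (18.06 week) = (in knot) 2.568e-09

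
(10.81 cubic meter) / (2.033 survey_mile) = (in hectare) 3.304e-07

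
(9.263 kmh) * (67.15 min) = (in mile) 6.442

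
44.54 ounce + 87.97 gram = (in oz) 47.64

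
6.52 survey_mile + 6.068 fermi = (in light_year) 1.109e-12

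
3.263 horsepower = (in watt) 2433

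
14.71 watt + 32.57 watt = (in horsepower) 0.0634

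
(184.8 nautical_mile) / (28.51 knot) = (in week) 0.03858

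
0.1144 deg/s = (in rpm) 0.01907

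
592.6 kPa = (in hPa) 5926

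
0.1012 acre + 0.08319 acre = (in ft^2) 8032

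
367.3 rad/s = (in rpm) 3507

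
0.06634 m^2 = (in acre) 1.639e-05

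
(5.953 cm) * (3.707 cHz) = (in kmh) 0.007944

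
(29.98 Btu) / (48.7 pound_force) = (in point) 4.139e+05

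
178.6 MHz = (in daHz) 1.786e+07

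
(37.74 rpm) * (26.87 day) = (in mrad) 9.175e+09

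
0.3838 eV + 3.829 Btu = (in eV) 2.521e+22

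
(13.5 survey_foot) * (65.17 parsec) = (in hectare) 8.275e+14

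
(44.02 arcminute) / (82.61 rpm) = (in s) 0.00148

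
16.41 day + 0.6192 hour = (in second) 1.42e+06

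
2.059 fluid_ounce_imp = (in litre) 0.0585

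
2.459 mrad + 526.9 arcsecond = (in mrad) 5.013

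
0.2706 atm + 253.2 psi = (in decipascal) 1.773e+07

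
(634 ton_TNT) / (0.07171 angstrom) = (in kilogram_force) 3.772e+22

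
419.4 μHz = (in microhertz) 419.4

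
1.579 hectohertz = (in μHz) 1.579e+08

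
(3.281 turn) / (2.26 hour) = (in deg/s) 0.1452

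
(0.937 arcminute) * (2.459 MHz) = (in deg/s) 3.84e+04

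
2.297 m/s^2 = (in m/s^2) 2.297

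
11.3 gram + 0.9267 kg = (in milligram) 9.38e+05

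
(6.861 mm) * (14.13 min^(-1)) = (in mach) 4.745e-06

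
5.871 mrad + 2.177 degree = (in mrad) 43.87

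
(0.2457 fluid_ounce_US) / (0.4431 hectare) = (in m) 1.64e-09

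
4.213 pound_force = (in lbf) 4.213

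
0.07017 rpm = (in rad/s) 0.007348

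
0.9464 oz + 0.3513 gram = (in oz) 0.9588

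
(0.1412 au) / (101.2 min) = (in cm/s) 3.479e+08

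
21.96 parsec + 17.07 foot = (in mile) 4.211e+14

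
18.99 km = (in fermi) 1.899e+19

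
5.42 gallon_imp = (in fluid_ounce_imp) 867.2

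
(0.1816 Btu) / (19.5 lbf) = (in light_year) 2.335e-16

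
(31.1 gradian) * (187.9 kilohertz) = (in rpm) 8.766e+05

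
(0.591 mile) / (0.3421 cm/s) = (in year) 0.008816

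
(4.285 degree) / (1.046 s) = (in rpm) 0.6828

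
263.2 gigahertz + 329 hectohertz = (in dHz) 2.632e+12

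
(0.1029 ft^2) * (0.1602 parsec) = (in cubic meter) 4.726e+13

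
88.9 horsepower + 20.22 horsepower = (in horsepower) 109.1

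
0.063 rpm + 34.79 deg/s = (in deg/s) 35.17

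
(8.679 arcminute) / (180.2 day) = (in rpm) 1.548e-09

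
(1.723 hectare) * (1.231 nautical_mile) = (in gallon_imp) 8.641e+09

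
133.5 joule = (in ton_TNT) 3.191e-08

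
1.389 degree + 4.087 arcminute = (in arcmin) 87.43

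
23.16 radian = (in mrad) 2.316e+04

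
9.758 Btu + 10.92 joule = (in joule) 1.031e+04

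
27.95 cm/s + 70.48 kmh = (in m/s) 19.86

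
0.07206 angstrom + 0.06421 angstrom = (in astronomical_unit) 9.109e-23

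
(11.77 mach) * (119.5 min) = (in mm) 2.874e+10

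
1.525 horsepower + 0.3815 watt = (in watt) 1138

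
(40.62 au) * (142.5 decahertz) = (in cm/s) 8.659e+17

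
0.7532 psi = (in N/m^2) 5193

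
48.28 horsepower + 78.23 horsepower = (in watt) 9.434e+04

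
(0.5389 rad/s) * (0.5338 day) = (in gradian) 1.582e+06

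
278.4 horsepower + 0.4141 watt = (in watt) 2.076e+05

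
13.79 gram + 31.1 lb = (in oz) 498.1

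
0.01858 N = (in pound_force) 0.004177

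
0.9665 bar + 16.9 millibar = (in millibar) 983.4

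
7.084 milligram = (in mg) 7.084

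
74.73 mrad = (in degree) 4.282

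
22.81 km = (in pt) 6.466e+07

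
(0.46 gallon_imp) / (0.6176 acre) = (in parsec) 2.712e-23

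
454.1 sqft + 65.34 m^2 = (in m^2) 107.5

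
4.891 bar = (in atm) 4.827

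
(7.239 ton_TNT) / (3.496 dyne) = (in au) 5791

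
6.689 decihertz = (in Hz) 0.6689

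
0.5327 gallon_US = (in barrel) 0.01268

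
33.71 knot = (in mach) 0.05093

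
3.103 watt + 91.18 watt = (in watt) 94.28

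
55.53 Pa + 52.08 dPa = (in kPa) 0.06074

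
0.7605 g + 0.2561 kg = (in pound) 0.5663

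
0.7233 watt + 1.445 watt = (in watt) 2.168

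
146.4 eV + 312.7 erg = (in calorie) 7.474e-06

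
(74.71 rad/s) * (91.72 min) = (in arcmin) 1.413e+09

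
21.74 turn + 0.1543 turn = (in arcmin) 4.729e+05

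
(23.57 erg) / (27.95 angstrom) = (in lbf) 189.6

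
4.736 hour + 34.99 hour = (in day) 1.655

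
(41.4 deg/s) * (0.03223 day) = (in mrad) 2.012e+06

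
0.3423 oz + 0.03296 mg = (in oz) 0.3423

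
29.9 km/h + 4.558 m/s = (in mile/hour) 28.77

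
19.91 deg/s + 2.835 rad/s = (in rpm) 30.39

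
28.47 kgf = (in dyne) 2.792e+07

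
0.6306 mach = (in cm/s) 2.147e+04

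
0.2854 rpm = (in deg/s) 1.712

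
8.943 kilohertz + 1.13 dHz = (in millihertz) 8.943e+06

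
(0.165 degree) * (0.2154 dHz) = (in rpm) 0.0005924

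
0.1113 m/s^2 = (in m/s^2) 0.1113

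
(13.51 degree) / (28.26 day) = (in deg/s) 5.533e-06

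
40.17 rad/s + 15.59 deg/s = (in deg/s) 2317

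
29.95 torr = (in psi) 0.5791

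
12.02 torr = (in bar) 0.01603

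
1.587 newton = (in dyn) 1.587e+05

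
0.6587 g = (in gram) 0.6587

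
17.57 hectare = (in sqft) 1.891e+06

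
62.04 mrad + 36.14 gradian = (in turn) 0.1002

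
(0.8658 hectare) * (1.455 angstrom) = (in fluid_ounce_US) 0.0426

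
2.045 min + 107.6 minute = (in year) 0.0002086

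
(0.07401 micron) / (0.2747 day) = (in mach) 9.158e-15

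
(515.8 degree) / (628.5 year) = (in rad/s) 4.542e-10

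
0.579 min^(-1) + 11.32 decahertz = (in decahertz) 11.32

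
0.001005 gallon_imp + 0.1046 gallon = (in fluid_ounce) 13.54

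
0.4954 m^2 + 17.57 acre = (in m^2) 7.11e+04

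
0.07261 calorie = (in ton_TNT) 7.261e-11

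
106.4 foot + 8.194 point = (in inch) 1277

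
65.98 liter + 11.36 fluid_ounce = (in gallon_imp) 14.59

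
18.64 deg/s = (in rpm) 3.107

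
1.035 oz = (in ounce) 1.035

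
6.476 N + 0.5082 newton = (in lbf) 1.57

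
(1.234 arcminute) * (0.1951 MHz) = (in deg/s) 4013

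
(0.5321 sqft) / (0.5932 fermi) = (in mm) 8.333e+16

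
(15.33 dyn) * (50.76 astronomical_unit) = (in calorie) 2.782e+08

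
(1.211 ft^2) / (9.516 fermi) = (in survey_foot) 3.879e+13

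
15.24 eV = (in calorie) 5.836e-19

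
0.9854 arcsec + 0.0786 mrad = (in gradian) 0.005308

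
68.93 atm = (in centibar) 6984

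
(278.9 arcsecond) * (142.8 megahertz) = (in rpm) 1.844e+06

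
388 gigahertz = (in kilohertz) 3.88e+08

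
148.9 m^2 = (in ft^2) 1603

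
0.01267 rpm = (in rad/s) 0.001327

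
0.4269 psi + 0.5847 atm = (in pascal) 6.219e+04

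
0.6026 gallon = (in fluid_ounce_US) 77.13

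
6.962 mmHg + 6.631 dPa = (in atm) 0.009167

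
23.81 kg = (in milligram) 2.381e+07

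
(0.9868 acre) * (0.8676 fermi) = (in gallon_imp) 7.621e-10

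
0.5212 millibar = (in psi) 0.007559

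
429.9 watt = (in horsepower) 0.5765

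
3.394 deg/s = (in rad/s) 0.05924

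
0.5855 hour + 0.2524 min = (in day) 0.02457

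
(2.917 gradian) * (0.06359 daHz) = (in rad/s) 0.02914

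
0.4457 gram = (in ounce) 0.01572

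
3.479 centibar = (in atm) 0.03434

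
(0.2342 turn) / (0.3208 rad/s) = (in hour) 0.001274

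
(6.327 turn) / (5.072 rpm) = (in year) 2.373e-06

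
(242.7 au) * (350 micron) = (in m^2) 1.271e+10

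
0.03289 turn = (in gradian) 13.16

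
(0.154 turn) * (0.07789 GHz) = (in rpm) 7.197e+08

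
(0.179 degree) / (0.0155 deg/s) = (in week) 1.909e-05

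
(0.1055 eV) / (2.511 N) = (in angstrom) 6.732e-11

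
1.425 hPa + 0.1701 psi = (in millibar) 13.15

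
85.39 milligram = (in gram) 0.08539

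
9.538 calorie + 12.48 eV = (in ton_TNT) 9.538e-09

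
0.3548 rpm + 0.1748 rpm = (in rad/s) 0.05546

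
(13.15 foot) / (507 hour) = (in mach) 6.449e-09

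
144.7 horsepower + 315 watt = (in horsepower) 145.1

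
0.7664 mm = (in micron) 766.4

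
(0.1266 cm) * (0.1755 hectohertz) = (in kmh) 0.07999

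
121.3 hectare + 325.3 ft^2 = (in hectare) 121.3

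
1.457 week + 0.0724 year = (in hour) 879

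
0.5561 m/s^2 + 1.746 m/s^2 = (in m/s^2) 2.302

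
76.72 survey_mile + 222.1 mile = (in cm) 4.809e+07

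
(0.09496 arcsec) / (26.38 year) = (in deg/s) 3.171e-14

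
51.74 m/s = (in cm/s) 5174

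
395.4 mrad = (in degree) 22.65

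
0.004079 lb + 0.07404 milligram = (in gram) 1.85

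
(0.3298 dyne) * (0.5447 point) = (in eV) 3.955e+09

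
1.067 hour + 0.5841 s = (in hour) 1.067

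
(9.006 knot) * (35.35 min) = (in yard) 1.075e+04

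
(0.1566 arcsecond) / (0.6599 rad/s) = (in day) 1.332e-11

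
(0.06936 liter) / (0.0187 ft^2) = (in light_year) 4.22e-18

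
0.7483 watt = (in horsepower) 0.001003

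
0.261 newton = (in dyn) 2.61e+04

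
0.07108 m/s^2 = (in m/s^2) 0.07108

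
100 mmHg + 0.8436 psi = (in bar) 0.1915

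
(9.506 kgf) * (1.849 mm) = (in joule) 0.1724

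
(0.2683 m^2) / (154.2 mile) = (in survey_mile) 6.718e-10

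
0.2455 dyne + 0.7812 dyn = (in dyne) 1.027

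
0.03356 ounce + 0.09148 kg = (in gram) 92.43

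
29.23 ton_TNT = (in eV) 7.633e+29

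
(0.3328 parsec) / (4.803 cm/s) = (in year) 6.78e+09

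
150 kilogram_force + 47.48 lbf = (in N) 1682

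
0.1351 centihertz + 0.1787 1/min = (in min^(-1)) 0.2598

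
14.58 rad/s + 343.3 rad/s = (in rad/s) 357.9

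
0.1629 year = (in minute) 8.562e+04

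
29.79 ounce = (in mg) 8.445e+05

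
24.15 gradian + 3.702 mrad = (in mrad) 383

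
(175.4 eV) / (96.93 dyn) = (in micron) 2.899e-08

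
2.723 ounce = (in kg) 0.0772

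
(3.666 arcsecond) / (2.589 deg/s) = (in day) 4.552e-09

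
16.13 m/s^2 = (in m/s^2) 16.13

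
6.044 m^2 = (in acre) 0.001494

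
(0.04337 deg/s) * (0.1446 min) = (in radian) 0.006567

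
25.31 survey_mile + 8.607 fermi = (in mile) 25.31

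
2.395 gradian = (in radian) 0.03762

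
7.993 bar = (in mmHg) 5995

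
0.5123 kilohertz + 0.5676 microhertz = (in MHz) 0.0005123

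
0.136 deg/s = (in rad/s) 0.002374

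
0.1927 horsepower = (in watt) 143.7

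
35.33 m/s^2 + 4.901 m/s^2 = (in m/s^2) 40.23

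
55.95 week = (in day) 391.6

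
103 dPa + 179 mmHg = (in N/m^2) 2.388e+04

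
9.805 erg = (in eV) 6.12e+12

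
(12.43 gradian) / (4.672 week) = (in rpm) 6.599e-07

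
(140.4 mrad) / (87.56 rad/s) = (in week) 2.651e-09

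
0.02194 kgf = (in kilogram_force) 0.02194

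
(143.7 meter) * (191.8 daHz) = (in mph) 6.165e+05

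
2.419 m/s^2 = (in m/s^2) 2.419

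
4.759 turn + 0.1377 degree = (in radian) 29.9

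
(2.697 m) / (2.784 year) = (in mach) 9.022e-11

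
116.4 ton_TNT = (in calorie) 1.164e+11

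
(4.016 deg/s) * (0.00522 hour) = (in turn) 0.2096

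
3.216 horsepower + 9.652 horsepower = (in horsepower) 12.87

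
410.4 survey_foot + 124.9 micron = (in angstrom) 1.251e+12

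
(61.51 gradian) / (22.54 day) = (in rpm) 4.738e-06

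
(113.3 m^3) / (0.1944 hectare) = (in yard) 0.06374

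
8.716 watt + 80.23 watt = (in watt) 88.95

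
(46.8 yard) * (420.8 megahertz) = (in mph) 4.028e+10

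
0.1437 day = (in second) 1.242e+04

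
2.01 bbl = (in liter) 319.6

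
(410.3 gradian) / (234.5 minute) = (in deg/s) 0.02625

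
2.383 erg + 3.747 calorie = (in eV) 9.785e+19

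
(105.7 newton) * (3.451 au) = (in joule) 5.457e+13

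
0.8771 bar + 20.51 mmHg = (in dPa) 9.044e+05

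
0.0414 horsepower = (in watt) 30.87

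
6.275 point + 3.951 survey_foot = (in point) 3420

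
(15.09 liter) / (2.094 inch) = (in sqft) 3.054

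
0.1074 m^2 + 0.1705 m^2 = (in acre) 6.867e-05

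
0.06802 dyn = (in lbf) 1.529e-07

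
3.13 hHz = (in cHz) 3.13e+04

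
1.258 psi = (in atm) 0.0856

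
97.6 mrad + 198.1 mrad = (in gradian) 18.82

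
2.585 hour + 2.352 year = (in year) 2.352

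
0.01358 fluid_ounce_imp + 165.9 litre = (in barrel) 1.043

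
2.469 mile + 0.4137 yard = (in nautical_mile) 2.146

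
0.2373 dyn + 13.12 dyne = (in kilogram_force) 1.362e-05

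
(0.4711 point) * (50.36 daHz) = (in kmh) 0.3013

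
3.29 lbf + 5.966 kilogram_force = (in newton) 73.14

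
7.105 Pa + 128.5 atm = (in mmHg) 9.766e+04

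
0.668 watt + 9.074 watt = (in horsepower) 0.01306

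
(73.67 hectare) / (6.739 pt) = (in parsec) 1.004e-08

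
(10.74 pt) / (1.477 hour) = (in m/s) 7.126e-07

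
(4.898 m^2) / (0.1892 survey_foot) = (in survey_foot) 278.7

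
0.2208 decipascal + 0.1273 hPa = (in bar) 0.0001275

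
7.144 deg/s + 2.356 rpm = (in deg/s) 21.28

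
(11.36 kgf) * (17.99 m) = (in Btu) 1.9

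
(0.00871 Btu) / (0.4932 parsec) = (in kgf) 6.157e-17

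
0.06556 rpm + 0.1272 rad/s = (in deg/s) 7.681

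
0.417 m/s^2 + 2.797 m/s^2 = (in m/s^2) 3.214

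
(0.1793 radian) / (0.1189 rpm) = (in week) 2.381e-05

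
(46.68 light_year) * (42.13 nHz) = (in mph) 4.162e+10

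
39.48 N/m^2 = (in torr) 0.2961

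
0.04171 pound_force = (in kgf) 0.01892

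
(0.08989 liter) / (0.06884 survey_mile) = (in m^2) 8.114e-07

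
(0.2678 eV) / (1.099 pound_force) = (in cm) 8.777e-19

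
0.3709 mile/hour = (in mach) 0.000487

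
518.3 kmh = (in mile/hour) 322.1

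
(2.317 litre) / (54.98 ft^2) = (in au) 3.032e-15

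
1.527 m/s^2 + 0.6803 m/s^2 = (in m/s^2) 2.207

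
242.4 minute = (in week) 0.02405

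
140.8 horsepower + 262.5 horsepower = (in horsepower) 403.3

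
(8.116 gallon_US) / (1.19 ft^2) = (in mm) 277.9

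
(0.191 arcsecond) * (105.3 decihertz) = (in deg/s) 0.0005587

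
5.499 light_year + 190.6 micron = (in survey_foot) 1.707e+17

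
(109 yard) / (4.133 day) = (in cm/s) 0.02791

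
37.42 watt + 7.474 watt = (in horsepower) 0.0602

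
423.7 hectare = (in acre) 1047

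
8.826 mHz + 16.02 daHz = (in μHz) 1.602e+08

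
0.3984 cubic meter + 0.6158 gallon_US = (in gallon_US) 105.9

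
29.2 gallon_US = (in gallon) 29.2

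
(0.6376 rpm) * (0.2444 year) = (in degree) 2.949e+07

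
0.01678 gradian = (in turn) 4.195e-05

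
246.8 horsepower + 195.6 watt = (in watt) 1.842e+05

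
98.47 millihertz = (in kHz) 9.847e-05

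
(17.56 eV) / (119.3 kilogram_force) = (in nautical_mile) 1.298e-24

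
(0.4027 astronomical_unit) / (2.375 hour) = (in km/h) 2.537e+07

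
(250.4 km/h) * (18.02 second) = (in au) 8.378e-09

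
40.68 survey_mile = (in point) 1.856e+08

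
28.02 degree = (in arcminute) 1681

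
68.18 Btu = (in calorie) 1.719e+04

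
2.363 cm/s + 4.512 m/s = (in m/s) 4.536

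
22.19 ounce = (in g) 629.1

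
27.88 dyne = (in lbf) 6.268e-05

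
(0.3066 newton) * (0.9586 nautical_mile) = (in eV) 3.397e+21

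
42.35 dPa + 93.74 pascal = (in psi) 0.01421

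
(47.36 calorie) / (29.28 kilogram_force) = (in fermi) 6.901e+14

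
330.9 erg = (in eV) 2.065e+14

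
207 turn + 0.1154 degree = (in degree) 7.452e+04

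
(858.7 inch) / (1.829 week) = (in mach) 5.791e-08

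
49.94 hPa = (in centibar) 4.994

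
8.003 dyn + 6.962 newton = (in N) 6.962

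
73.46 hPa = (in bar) 0.07346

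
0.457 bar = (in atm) 0.451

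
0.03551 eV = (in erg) 5.689e-14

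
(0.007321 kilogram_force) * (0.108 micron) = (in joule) 7.754e-09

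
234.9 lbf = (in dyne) 1.045e+08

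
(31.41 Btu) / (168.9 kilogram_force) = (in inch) 787.7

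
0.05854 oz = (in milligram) 1660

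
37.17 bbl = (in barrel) 37.17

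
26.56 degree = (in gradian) 29.51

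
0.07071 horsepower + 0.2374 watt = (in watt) 52.97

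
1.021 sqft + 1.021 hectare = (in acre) 2.523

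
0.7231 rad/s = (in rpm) 6.905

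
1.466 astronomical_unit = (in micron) 2.193e+17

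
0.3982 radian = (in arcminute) 1369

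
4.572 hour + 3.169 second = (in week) 0.02722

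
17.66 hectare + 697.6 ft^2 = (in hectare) 17.67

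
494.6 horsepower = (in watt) 3.688e+05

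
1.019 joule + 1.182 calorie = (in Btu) 0.005653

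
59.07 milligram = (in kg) 5.907e-05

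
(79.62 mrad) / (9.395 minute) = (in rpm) 0.001349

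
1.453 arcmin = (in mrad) 0.4227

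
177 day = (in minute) 2.549e+05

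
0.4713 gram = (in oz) 0.01662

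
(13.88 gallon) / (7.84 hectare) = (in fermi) 6.702e+08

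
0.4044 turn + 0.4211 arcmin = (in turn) 0.4044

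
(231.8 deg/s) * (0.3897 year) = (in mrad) 4.972e+10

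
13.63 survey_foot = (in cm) 415.4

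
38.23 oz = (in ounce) 38.23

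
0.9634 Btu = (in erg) 1.016e+10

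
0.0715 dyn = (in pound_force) 1.607e-07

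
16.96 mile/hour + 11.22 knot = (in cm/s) 1335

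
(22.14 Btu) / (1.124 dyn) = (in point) 5.891e+12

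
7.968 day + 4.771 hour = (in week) 1.167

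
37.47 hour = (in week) 0.223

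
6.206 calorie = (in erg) 2.597e+08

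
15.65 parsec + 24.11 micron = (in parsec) 15.65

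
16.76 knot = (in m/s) 8.622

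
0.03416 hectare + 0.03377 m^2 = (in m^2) 341.6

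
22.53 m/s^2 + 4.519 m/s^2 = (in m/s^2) 27.05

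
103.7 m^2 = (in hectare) 0.01037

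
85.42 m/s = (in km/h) 307.5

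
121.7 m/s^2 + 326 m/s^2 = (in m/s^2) 447.7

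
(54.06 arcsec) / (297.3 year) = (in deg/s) 1.602e-12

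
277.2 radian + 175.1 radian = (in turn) 71.99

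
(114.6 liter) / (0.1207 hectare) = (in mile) 5.9e-08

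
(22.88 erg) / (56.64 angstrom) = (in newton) 404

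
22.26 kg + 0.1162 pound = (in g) 2.231e+04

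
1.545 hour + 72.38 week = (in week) 72.39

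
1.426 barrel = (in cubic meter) 0.2267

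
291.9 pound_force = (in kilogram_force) 132.4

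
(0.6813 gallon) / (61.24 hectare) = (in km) 4.211e-12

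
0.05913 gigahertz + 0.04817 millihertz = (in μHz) 5.913e+13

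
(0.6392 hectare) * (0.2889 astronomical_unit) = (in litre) 2.763e+17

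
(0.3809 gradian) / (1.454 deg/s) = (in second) 0.2358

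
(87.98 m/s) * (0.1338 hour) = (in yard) 4.635e+04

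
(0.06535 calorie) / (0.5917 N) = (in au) 3.089e-12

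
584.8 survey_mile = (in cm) 9.411e+07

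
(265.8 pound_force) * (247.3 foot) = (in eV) 5.563e+23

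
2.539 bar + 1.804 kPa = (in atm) 2.524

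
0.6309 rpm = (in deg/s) 3.785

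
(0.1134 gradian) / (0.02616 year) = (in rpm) 2.062e-08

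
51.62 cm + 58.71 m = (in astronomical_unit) 3.959e-10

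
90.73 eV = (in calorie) 3.474e-18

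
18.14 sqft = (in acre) 0.0004164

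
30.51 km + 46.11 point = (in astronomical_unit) 2.039e-07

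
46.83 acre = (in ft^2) 2.04e+06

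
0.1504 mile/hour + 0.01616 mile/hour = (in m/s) 0.07446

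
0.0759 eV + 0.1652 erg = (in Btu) 1.566e-11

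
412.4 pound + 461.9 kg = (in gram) 6.49e+05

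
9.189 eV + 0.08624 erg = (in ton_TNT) 2.061e-18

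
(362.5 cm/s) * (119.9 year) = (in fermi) 1.371e+25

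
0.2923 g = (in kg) 0.0002923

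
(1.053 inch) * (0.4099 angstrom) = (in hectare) 1.096e-16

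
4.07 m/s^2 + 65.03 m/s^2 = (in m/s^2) 69.1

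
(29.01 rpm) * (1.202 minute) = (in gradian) 1.395e+04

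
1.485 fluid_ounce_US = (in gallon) 0.0116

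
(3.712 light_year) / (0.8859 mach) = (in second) 1.164e+14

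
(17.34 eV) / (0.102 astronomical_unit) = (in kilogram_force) 1.857e-29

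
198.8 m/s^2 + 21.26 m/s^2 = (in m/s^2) 220.1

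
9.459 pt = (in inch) 0.1314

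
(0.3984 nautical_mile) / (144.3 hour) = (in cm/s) 0.142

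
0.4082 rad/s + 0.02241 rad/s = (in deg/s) 24.67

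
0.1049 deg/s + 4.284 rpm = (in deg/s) 25.81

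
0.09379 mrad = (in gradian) 0.005971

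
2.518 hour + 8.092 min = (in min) 159.2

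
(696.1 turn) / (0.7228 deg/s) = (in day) 4.013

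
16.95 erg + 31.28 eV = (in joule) 1.695e-06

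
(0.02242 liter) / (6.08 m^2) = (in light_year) 3.898e-22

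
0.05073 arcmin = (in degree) 0.0008455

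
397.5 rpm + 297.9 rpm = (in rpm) 695.4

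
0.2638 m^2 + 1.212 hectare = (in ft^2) 1.305e+05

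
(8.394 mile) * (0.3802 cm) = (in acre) 0.01269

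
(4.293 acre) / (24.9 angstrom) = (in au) 46.64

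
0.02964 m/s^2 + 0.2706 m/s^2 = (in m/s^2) 0.3002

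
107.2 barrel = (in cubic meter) 17.04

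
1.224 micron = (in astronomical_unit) 8.182e-18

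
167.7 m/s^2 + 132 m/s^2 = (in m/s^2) 299.7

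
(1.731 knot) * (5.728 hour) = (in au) 1.227e-07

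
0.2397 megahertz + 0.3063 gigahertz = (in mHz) 3.065e+11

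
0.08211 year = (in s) 2.589e+06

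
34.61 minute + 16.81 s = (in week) 0.003461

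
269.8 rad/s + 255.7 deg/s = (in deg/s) 1.571e+04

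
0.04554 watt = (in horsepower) 6.107e-05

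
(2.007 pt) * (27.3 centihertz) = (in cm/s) 0.01933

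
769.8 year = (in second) 2.428e+10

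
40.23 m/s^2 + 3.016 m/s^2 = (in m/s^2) 43.25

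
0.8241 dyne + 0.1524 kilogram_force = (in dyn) 1.495e+05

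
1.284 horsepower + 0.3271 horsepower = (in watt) 1201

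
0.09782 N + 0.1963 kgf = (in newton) 2.023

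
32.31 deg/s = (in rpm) 5.385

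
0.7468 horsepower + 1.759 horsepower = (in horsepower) 2.506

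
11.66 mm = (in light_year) 1.232e-18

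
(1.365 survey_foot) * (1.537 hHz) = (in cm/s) 6395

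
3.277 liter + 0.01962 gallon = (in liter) 3.351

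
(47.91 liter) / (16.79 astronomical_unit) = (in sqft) 2.053e-13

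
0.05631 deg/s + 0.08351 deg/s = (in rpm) 0.0233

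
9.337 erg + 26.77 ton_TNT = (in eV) 6.991e+29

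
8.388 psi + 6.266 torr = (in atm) 0.579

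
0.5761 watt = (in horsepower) 0.0007726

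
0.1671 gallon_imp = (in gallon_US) 0.2007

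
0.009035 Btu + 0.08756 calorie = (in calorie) 2.366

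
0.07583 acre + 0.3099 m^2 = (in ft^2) 3306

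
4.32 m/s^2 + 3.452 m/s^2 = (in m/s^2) 7.772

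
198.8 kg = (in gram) 1.988e+05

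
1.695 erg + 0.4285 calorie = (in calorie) 0.4285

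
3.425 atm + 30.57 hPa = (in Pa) 3.501e+05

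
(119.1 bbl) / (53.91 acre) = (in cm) 0.008679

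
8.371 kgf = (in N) 82.09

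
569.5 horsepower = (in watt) 4.247e+05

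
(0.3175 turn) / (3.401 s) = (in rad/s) 0.5866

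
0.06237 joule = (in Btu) 5.912e-05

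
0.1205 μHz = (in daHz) 1.205e-08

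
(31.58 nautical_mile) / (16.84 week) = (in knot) 0.01116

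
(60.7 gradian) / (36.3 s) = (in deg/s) 1.505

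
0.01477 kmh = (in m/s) 0.004103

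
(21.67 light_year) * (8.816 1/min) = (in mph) 6.738e+16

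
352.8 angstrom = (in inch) 1.389e-06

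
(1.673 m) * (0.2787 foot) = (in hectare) 1.421e-05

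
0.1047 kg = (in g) 104.7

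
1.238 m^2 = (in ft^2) 13.33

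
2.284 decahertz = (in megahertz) 2.284e-05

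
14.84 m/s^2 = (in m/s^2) 14.84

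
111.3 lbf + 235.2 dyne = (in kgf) 50.49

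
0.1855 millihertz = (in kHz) 1.855e-07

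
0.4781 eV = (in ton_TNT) 1.831e-29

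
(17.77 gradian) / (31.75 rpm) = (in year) 2.662e-09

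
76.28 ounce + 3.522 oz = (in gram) 2262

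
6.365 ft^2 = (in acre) 0.0001461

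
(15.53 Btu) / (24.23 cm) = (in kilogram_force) 6896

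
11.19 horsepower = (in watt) 8344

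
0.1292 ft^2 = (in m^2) 0.012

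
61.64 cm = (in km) 0.0006164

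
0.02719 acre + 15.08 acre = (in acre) 15.11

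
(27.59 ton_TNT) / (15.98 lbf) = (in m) 1.624e+09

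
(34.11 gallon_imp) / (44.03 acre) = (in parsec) 2.82e-23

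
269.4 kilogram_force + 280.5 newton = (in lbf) 657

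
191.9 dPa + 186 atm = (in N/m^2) 1.885e+07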